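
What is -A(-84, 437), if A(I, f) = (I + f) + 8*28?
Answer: -577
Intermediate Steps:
A(I, f) = 224 + I + f (A(I, f) = (I + f) + 224 = 224 + I + f)
-A(-84, 437) = -(224 - 84 + 437) = -1*577 = -577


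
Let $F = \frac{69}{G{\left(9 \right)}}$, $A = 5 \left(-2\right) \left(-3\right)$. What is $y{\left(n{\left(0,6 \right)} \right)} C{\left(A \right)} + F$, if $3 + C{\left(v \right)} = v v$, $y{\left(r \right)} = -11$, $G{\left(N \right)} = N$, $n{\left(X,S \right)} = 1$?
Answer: $- \frac{29578}{3} \approx -9859.3$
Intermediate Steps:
$A = 30$ ($A = \left(-10\right) \left(-3\right) = 30$)
$C{\left(v \right)} = -3 + v^{2}$ ($C{\left(v \right)} = -3 + v v = -3 + v^{2}$)
$F = \frac{23}{3}$ ($F = \frac{69}{9} = 69 \cdot \frac{1}{9} = \frac{23}{3} \approx 7.6667$)
$y{\left(n{\left(0,6 \right)} \right)} C{\left(A \right)} + F = - 11 \left(-3 + 30^{2}\right) + \frac{23}{3} = - 11 \left(-3 + 900\right) + \frac{23}{3} = \left(-11\right) 897 + \frac{23}{3} = -9867 + \frac{23}{3} = - \frac{29578}{3}$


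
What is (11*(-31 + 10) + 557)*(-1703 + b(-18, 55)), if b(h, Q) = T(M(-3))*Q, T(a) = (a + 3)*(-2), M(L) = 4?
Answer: -806198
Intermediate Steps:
T(a) = -6 - 2*a (T(a) = (3 + a)*(-2) = -6 - 2*a)
b(h, Q) = -14*Q (b(h, Q) = (-6 - 2*4)*Q = (-6 - 8)*Q = -14*Q)
(11*(-31 + 10) + 557)*(-1703 + b(-18, 55)) = (11*(-31 + 10) + 557)*(-1703 - 14*55) = (11*(-21) + 557)*(-1703 - 770) = (-231 + 557)*(-2473) = 326*(-2473) = -806198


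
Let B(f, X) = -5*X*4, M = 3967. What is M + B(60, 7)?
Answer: 3827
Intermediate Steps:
B(f, X) = -20*X
M + B(60, 7) = 3967 - 20*7 = 3967 - 140 = 3827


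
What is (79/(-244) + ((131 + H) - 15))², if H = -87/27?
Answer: 60983808601/4822416 ≈ 12646.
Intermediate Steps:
H = -29/9 (H = -87*1/27 = -29/9 ≈ -3.2222)
(79/(-244) + ((131 + H) - 15))² = (79/(-244) + ((131 - 29/9) - 15))² = (79*(-1/244) + (1150/9 - 15))² = (-79/244 + 1015/9)² = (246949/2196)² = 60983808601/4822416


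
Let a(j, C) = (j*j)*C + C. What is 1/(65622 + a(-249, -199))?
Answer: -1/12272776 ≈ -8.1481e-8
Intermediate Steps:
a(j, C) = C + C*j**2 (a(j, C) = j**2*C + C = C*j**2 + C = C + C*j**2)
1/(65622 + a(-249, -199)) = 1/(65622 - 199*(1 + (-249)**2)) = 1/(65622 - 199*(1 + 62001)) = 1/(65622 - 199*62002) = 1/(65622 - 12338398) = 1/(-12272776) = -1/12272776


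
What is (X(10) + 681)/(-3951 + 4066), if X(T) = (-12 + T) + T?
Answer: 689/115 ≈ 5.9913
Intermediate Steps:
X(T) = -12 + 2*T
(X(10) + 681)/(-3951 + 4066) = ((-12 + 2*10) + 681)/(-3951 + 4066) = ((-12 + 20) + 681)/115 = (8 + 681)*(1/115) = 689*(1/115) = 689/115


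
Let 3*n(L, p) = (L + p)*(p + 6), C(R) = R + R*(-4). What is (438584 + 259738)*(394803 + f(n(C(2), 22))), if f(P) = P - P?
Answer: 275699620566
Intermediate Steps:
C(R) = -3*R (C(R) = R - 4*R = -3*R)
n(L, p) = (6 + p)*(L + p)/3 (n(L, p) = ((L + p)*(p + 6))/3 = ((L + p)*(6 + p))/3 = ((6 + p)*(L + p))/3 = (6 + p)*(L + p)/3)
f(P) = 0
(438584 + 259738)*(394803 + f(n(C(2), 22))) = (438584 + 259738)*(394803 + 0) = 698322*394803 = 275699620566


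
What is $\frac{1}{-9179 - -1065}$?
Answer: $- \frac{1}{8114} \approx -0.00012324$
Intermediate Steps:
$\frac{1}{-9179 - -1065} = \frac{1}{-9179 + 1065} = \frac{1}{-8114} = - \frac{1}{8114}$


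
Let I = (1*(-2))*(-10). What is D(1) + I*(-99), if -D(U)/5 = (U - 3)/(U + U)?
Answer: -1975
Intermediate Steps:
D(U) = -5*(-3 + U)/(2*U) (D(U) = -5*(U - 3)/(U + U) = -5*(-3 + U)/(2*U))
I = 20 (I = -2*(-10) = 20)
D(1) + I*(-99) = (5/2)*(3 - 1*1)/1 + 20*(-99) = (5/2)*1*(3 - 1) - 1980 = (5/2)*1*2 - 1980 = 5 - 1980 = -1975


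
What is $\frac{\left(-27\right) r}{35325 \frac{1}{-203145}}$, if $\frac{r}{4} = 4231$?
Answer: $\frac{2062815588}{785} \approx 2.6278 \cdot 10^{6}$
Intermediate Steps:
$r = 16924$ ($r = 4 \cdot 4231 = 16924$)
$\frac{\left(-27\right) r}{35325 \frac{1}{-203145}} = \frac{\left(-27\right) 16924}{35325 \frac{1}{-203145}} = - \frac{456948}{35325 \left(- \frac{1}{203145}\right)} = - \frac{456948}{- \frac{2355}{13543}} = \left(-456948\right) \left(- \frac{13543}{2355}\right) = \frac{2062815588}{785}$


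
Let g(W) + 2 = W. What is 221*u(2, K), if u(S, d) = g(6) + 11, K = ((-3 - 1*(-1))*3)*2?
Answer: 3315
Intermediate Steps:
K = -12 (K = ((-3 + 1)*3)*2 = -2*3*2 = -6*2 = -12)
g(W) = -2 + W
u(S, d) = 15 (u(S, d) = (-2 + 6) + 11 = 4 + 11 = 15)
221*u(2, K) = 221*15 = 3315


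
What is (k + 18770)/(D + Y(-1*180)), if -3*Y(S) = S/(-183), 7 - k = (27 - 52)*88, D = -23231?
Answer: -1279597/1417111 ≈ -0.90296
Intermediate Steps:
k = 2207 (k = 7 - (27 - 52)*88 = 7 - (-25)*88 = 7 - 1*(-2200) = 7 + 2200 = 2207)
Y(S) = S/549 (Y(S) = -S/(3*(-183)) = -S*(-1)/(3*183) = -(-1)*S/549 = S/549)
(k + 18770)/(D + Y(-1*180)) = (2207 + 18770)/(-23231 + (-1*180)/549) = 20977/(-23231 + (1/549)*(-180)) = 20977/(-23231 - 20/61) = 20977/(-1417111/61) = 20977*(-61/1417111) = -1279597/1417111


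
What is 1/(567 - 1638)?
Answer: -1/1071 ≈ -0.00093371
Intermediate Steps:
1/(567 - 1638) = 1/(-1071) = -1/1071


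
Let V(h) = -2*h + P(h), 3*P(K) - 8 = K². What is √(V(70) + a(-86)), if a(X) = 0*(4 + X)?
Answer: 2*√374 ≈ 38.678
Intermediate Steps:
P(K) = 8/3 + K²/3
V(h) = 8/3 - 2*h + h²/3 (V(h) = -2*h + (8/3 + h²/3) = 8/3 - 2*h + h²/3)
a(X) = 0
√(V(70) + a(-86)) = √((8/3 - 2*70 + (⅓)*70²) + 0) = √((8/3 - 140 + (⅓)*4900) + 0) = √((8/3 - 140 + 4900/3) + 0) = √(1496 + 0) = √1496 = 2*√374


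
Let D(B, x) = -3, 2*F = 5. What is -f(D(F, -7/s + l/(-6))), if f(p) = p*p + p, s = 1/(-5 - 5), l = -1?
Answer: -6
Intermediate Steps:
F = 5/2 (F = (½)*5 = 5/2 ≈ 2.5000)
s = -⅒ (s = 1/(-10) = -⅒ ≈ -0.10000)
f(p) = p + p² (f(p) = p² + p = p + p²)
-f(D(F, -7/s + l/(-6))) = -(-3)*(1 - 3) = -(-3)*(-2) = -1*6 = -6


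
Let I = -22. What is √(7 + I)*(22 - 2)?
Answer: 20*I*√15 ≈ 77.46*I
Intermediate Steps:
√(7 + I)*(22 - 2) = √(7 - 22)*(22 - 2) = √(-15)*20 = (I*√15)*20 = 20*I*√15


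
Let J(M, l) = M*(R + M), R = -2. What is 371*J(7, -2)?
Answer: 12985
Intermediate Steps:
J(M, l) = M*(-2 + M)
371*J(7, -2) = 371*(7*(-2 + 7)) = 371*(7*5) = 371*35 = 12985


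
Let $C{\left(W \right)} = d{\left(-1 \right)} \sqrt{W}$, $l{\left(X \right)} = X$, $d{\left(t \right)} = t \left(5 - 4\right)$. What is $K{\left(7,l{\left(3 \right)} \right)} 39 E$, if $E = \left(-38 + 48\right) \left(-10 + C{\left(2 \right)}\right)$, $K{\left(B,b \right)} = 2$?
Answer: $-7800 - 780 \sqrt{2} \approx -8903.1$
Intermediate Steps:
$d{\left(t \right)} = t$ ($d{\left(t \right)} = t 1 = t$)
$C{\left(W \right)} = - \sqrt{W}$
$E = -100 - 10 \sqrt{2}$ ($E = \left(-38 + 48\right) \left(-10 - \sqrt{2}\right) = 10 \left(-10 - \sqrt{2}\right) = -100 - 10 \sqrt{2} \approx -114.14$)
$K{\left(7,l{\left(3 \right)} \right)} 39 E = 2 \cdot 39 \left(-100 - 10 \sqrt{2}\right) = 78 \left(-100 - 10 \sqrt{2}\right) = -7800 - 780 \sqrt{2}$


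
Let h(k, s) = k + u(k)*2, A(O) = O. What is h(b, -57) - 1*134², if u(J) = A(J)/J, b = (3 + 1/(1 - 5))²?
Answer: -287143/16 ≈ -17946.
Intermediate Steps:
b = 121/16 (b = (3 + 1/(-4))² = (3 - ¼)² = (11/4)² = 121/16 ≈ 7.5625)
u(J) = 1 (u(J) = J/J = 1)
h(k, s) = 2 + k (h(k, s) = k + 1*2 = k + 2 = 2 + k)
h(b, -57) - 1*134² = (2 + 121/16) - 1*134² = 153/16 - 1*17956 = 153/16 - 17956 = -287143/16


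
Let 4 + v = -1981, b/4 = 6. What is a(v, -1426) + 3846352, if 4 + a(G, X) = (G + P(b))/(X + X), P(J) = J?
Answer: 10969786457/2852 ≈ 3.8463e+6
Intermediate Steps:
b = 24 (b = 4*6 = 24)
v = -1985 (v = -4 - 1981 = -1985)
a(G, X) = -4 + (24 + G)/(2*X) (a(G, X) = -4 + (G + 24)/(X + X) = -4 + (24 + G)/((2*X)) = -4 + (24 + G)*(1/(2*X)) = -4 + (24 + G)/(2*X))
a(v, -1426) + 3846352 = (½)*(24 - 1985 - 8*(-1426))/(-1426) + 3846352 = (½)*(-1/1426)*(24 - 1985 + 11408) + 3846352 = (½)*(-1/1426)*9447 + 3846352 = -9447/2852 + 3846352 = 10969786457/2852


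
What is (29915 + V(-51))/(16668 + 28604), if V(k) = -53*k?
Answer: 16309/22636 ≈ 0.72049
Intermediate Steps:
(29915 + V(-51))/(16668 + 28604) = (29915 - 53*(-51))/(16668 + 28604) = (29915 + 2703)/45272 = 32618*(1/45272) = 16309/22636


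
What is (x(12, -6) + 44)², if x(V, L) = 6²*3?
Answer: 23104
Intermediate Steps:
x(V, L) = 108 (x(V, L) = 36*3 = 108)
(x(12, -6) + 44)² = (108 + 44)² = 152² = 23104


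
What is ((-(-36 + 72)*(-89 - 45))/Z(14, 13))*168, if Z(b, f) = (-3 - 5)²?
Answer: 12663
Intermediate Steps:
Z(b, f) = 64 (Z(b, f) = (-8)² = 64)
((-(-36 + 72)*(-89 - 45))/Z(14, 13))*168 = ((-(-36 + 72)*(-89 - 45))/64)*168 = ((-36*(-134))/64)*168 = ((-1*(-4824))/64)*168 = ((1/64)*4824)*168 = (603/8)*168 = 12663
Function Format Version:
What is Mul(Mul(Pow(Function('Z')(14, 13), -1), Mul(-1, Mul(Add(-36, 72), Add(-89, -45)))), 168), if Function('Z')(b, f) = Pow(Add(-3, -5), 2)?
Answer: 12663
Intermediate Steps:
Function('Z')(b, f) = 64 (Function('Z')(b, f) = Pow(-8, 2) = 64)
Mul(Mul(Pow(Function('Z')(14, 13), -1), Mul(-1, Mul(Add(-36, 72), Add(-89, -45)))), 168) = Mul(Mul(Pow(64, -1), Mul(-1, Mul(Add(-36, 72), Add(-89, -45)))), 168) = Mul(Mul(Rational(1, 64), Mul(-1, Mul(36, -134))), 168) = Mul(Mul(Rational(1, 64), Mul(-1, -4824)), 168) = Mul(Mul(Rational(1, 64), 4824), 168) = Mul(Rational(603, 8), 168) = 12663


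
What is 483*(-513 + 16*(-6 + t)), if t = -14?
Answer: -402339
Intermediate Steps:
483*(-513 + 16*(-6 + t)) = 483*(-513 + 16*(-6 - 14)) = 483*(-513 + 16*(-20)) = 483*(-513 - 320) = 483*(-833) = -402339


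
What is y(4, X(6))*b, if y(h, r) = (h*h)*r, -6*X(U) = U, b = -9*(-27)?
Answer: -3888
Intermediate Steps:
b = 243
X(U) = -U/6
y(h, r) = r*h**2 (y(h, r) = h**2*r = r*h**2)
y(4, X(6))*b = (-1/6*6*4**2)*243 = -1*16*243 = -16*243 = -3888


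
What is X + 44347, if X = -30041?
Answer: 14306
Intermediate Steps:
X + 44347 = -30041 + 44347 = 14306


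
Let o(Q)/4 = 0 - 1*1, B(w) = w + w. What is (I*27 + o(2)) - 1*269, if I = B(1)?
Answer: -219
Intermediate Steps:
B(w) = 2*w
I = 2 (I = 2*1 = 2)
o(Q) = -4 (o(Q) = 4*(0 - 1*1) = 4*(0 - 1) = 4*(-1) = -4)
(I*27 + o(2)) - 1*269 = (2*27 - 4) - 1*269 = (54 - 4) - 269 = 50 - 269 = -219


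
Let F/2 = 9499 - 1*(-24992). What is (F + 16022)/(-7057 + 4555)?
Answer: -42502/1251 ≈ -33.974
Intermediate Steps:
F = 68982 (F = 2*(9499 - 1*(-24992)) = 2*(9499 + 24992) = 2*34491 = 68982)
(F + 16022)/(-7057 + 4555) = (68982 + 16022)/(-7057 + 4555) = 85004/(-2502) = 85004*(-1/2502) = -42502/1251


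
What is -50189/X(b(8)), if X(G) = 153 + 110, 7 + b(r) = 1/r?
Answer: -50189/263 ≈ -190.83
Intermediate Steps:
b(r) = -7 + 1/r
X(G) = 263
-50189/X(b(8)) = -50189/263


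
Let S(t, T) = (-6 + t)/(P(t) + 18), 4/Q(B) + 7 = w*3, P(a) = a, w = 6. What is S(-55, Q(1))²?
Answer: 3721/1369 ≈ 2.7180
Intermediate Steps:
Q(B) = 4/11 (Q(B) = 4/(-7 + 6*3) = 4/(-7 + 18) = 4/11)
S(t, T) = (-6 + t)/(18 + t) (S(t, T) = (-6 + t)/(t + 18) = (-6 + t)/(18 + t))
S(-55, Q(1))² = ((-6 - 55)/(18 - 55))² = (-61/(-37))² = (-1/37*(-61))² = (61/37)² = 3721/1369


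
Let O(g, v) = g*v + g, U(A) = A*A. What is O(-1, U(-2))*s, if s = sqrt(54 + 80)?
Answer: -5*sqrt(134) ≈ -57.879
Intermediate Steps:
U(A) = A**2
O(g, v) = g + g*v
s = sqrt(134) ≈ 11.576
O(-1, U(-2))*s = (-(1 + (-2)**2))*sqrt(134) = (-(1 + 4))*sqrt(134) = (-1*5)*sqrt(134) = -5*sqrt(134)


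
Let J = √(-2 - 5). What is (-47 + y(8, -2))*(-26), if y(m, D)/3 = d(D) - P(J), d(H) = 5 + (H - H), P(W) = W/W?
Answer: 910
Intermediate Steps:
J = I*√7 (J = √(-7) = I*√7 ≈ 2.6458*I)
P(W) = 1
d(H) = 5 (d(H) = 5 + 0 = 5)
y(m, D) = 12 (y(m, D) = 3*(5 - 1*1) = 3*(5 - 1) = 3*4 = 12)
(-47 + y(8, -2))*(-26) = (-47 + 12)*(-26) = -35*(-26) = 910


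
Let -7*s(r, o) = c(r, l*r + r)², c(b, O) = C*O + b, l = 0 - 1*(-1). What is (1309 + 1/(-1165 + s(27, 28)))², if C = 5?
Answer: 15911417919539961/9286020496 ≈ 1.7135e+6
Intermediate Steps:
l = 1 (l = 0 + 1 = 1)
c(b, O) = b + 5*O (c(b, O) = 5*O + b = b + 5*O)
s(r, o) = -121*r²/7 (s(r, o) = -(r + 5*(1*r + r))²/7 = -(r + 5*(r + r))²/7 = -(r + 5*(2*r))²/7 = -(r + 10*r)²/7 = -121*r²/7)
(1309 + 1/(-1165 + s(27, 28)))² = (1309 + 1/(-1165 - 121/7*27²))² = (1309 + 1/(-1165 - 121/7*729))² = (1309 + 1/(-1165 - 88209/7))² = (1309 + 1/(-96364/7))² = (1309 - 7/96364)² = (126140469/96364)² = 15911417919539961/9286020496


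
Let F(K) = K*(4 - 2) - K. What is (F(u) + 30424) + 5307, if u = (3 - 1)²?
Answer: 35735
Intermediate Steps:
u = 4 (u = 2² = 4)
F(K) = K (F(K) = K*2 - K = 2*K - K = K)
(F(u) + 30424) + 5307 = (4 + 30424) + 5307 = 30428 + 5307 = 35735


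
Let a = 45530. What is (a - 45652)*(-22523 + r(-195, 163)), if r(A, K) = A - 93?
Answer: 2782942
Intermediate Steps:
r(A, K) = -93 + A
(a - 45652)*(-22523 + r(-195, 163)) = (45530 - 45652)*(-22523 + (-93 - 195)) = -122*(-22523 - 288) = -122*(-22811) = 2782942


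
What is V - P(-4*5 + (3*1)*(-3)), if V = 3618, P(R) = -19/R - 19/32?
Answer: 3357447/928 ≈ 3617.9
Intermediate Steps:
P(R) = -19/32 - 19/R (P(R) = -19/R - 19*1/32 = -19/R - 19/32 = -19/32 - 19/R)
V - P(-4*5 + (3*1)*(-3)) = 3618 - (-19/32 - 19/(-4*5 + (3*1)*(-3))) = 3618 - (-19/32 - 19/(-20 + 3*(-3))) = 3618 - (-19/32 - 19/(-20 - 9)) = 3618 - (-19/32 - 19/(-29)) = 3618 - (-19/32 - 19*(-1/29)) = 3618 - (-19/32 + 19/29) = 3618 - 1*57/928 = 3618 - 57/928 = 3357447/928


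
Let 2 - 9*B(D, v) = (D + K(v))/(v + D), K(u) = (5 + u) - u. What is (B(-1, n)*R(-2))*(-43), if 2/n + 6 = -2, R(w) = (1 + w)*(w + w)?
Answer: -4472/45 ≈ -99.378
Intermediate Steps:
K(u) = 5
R(w) = 2*w*(1 + w) (R(w) = (1 + w)*(2*w) = 2*w*(1 + w))
n = -¼ (n = 2/(-6 - 2) = 2/(-8) = 2*(-⅛) = -¼ ≈ -0.25000)
B(D, v) = 2/9 - (5 + D)/(9*(D + v)) (B(D, v) = 2/9 - (D + 5)/(9*(v + D)) = 2/9 - (5 + D)/(9*(D + v)))
(B(-1, n)*R(-2))*(-43) = (((-5 - 1 + 2*(-¼))/(9*(-1 - ¼)))*(2*(-2)*(1 - 2)))*(-43) = (((-5 - 1 - ½)/(9*(-5/4)))*(2*(-2)*(-1)))*(-43) = (((⅑)*(-⅘)*(-13/2))*4)*(-43) = ((26/45)*4)*(-43) = (104/45)*(-43) = -4472/45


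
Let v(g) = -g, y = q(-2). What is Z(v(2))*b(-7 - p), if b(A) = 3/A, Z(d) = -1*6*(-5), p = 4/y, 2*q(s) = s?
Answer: -30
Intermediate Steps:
q(s) = s/2
y = -1 (y = (1/2)*(-2) = -1)
p = -4 (p = 4/(-1) = 4*(-1) = -4)
Z(d) = 30 (Z(d) = -6*(-5) = 30)
Z(v(2))*b(-7 - p) = 30*(3/(-7 - 1*(-4))) = 30*(3/(-7 + 4)) = 30*(3/(-3)) = 30*(3*(-1/3)) = 30*(-1) = -30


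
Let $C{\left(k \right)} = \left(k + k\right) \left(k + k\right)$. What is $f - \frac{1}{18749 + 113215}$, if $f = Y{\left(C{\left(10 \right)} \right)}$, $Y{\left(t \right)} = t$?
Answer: $\frac{52785599}{131964} \approx 400.0$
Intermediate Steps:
$C{\left(k \right)} = 4 k^{2}$ ($C{\left(k \right)} = 2 k 2 k = 4 k^{2}$)
$f = 400$ ($f = 4 \cdot 10^{2} = 4 \cdot 100 = 400$)
$f - \frac{1}{18749 + 113215} = 400 - \frac{1}{18749 + 113215} = 400 - \frac{1}{131964} = \frac{52785599}{131964}$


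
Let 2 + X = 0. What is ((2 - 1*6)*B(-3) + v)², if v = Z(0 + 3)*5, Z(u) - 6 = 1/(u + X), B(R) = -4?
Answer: 2601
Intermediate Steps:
X = -2 (X = -2 + 0 = -2)
Z(u) = 6 + 1/(-2 + u) (Z(u) = 6 + 1/(u - 2) = 6 + 1/(-2 + u))
v = 35 (v = ((-11 + 6*(0 + 3))/(-2 + (0 + 3)))*5 = ((-11 + 6*3)/(-2 + 3))*5 = ((-11 + 18)/1)*5 = (1*7)*5 = 7*5 = 35)
((2 - 1*6)*B(-3) + v)² = ((2 - 1*6)*(-4) + 35)² = ((2 - 6)*(-4) + 35)² = (-4*(-4) + 35)² = (16 + 35)² = 51² = 2601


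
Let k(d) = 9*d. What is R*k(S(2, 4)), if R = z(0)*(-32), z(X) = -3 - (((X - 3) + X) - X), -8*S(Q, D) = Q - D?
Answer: 0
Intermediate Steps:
S(Q, D) = -Q/8 + D/8 (S(Q, D) = -(Q - D)/8 = -Q/8 + D/8)
z(X) = -X (z(X) = -3 - (((-3 + X) + X) - X) = -3 - ((-3 + 2*X) - X) = -3 - (-3 + X) = -3 + (3 - X) = -X)
R = 0 (R = -1*0*(-32) = 0*(-32) = 0)
R*k(S(2, 4)) = 0*(9*(-⅛*2 + (⅛)*4)) = 0*(9*(-¼ + ½)) = 0*(9*(¼)) = 0*(9/4) = 0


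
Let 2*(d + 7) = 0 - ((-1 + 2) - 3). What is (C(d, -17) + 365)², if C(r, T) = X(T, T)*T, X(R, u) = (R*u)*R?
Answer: 7036860996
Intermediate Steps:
X(R, u) = u*R²
d = -6 (d = -7 + (0 - ((-1 + 2) - 3))/2 = -7 + (0 - (1 - 3))/2 = -7 + (0 - 1*(-2))/2 = -7 + (0 + 2)/2 = -7 + (½)*2 = -7 + 1 = -6)
C(r, T) = T⁴ (C(r, T) = (T*T²)*T = T³*T = T⁴)
(C(d, -17) + 365)² = ((-17)⁴ + 365)² = (83521 + 365)² = 83886² = 7036860996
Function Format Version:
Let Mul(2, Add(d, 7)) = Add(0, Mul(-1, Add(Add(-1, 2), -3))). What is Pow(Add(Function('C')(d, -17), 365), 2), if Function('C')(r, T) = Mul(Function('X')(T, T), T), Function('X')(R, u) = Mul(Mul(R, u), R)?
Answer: 7036860996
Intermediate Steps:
Function('X')(R, u) = Mul(u, Pow(R, 2))
d = -6 (d = Add(-7, Mul(Rational(1, 2), Add(0, Mul(-1, Add(Add(-1, 2), -3))))) = Add(-7, Mul(Rational(1, 2), Add(0, Mul(-1, Add(1, -3))))) = Add(-7, Mul(Rational(1, 2), Add(0, Mul(-1, -2)))) = Add(-7, Mul(Rational(1, 2), Add(0, 2))) = Add(-7, Mul(Rational(1, 2), 2)) = Add(-7, 1) = -6)
Function('C')(r, T) = Pow(T, 4) (Function('C')(r, T) = Mul(Mul(T, Pow(T, 2)), T) = Mul(Pow(T, 3), T) = Pow(T, 4))
Pow(Add(Function('C')(d, -17), 365), 2) = Pow(Add(Pow(-17, 4), 365), 2) = Pow(Add(83521, 365), 2) = Pow(83886, 2) = 7036860996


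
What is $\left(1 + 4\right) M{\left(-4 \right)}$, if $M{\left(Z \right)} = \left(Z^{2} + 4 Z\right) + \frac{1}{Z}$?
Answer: $- \frac{5}{4} \approx -1.25$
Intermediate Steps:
$M{\left(Z \right)} = \frac{1}{Z} + Z^{2} + 4 Z$
$\left(1 + 4\right) M{\left(-4 \right)} = \left(1 + 4\right) \frac{1 + \left(-4\right)^{2} \left(4 - 4\right)}{-4} = 5 \left(- \frac{1 + 16 \cdot 0}{4}\right) = 5 \left(- \frac{1 + 0}{4}\right) = 5 \left(\left(- \frac{1}{4}\right) 1\right) = 5 \left(- \frac{1}{4}\right) = - \frac{5}{4}$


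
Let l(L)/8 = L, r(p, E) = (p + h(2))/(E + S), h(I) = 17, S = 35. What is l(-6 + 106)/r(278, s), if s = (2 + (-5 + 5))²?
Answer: 6240/59 ≈ 105.76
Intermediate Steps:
s = 4 (s = (2 + 0)² = 2² = 4)
r(p, E) = (17 + p)/(35 + E) (r(p, E) = (p + 17)/(E + 35) = (17 + p)/(35 + E))
l(L) = 8*L
l(-6 + 106)/r(278, s) = (8*(-6 + 106))/(((17 + 278)/(35 + 4))) = (8*100)/((295/39)) = 800/(((1/39)*295)) = 800/(295/39) = 800*(39/295) = 6240/59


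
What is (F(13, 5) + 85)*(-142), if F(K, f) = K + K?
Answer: -15762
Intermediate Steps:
F(K, f) = 2*K
(F(13, 5) + 85)*(-142) = (2*13 + 85)*(-142) = (26 + 85)*(-142) = 111*(-142) = -15762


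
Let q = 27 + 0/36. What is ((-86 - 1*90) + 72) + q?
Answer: -77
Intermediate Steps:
q = 27 (q = 27 + (1/36)*0 = 27 + 0 = 27)
((-86 - 1*90) + 72) + q = ((-86 - 1*90) + 72) + 27 = ((-86 - 90) + 72) + 27 = (-176 + 72) + 27 = -104 + 27 = -77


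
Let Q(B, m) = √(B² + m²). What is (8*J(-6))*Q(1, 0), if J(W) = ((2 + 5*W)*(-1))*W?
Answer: -1344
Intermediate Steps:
J(W) = W*(-2 - 5*W) (J(W) = (-2 - 5*W)*W = W*(-2 - 5*W))
(8*J(-6))*Q(1, 0) = (8*(-1*(-6)*(2 + 5*(-6))))*√(1² + 0²) = (8*(-1*(-6)*(2 - 30)))*√(1 + 0) = (8*(-1*(-6)*(-28)))*√1 = (8*(-168))*1 = -1344*1 = -1344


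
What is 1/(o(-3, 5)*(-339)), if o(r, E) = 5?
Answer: -1/1695 ≈ -0.00058997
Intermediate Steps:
1/(o(-3, 5)*(-339)) = 1/(5*(-339)) = 1/(-1695) = -1/1695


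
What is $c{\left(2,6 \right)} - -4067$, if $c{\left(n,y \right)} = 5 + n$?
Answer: $4074$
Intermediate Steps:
$c{\left(2,6 \right)} - -4067 = \left(5 + 2\right) - -4067 = 7 + 4067 = 4074$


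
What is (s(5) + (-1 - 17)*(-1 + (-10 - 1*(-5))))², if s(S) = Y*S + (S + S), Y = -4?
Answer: 9604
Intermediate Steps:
s(S) = -2*S (s(S) = -4*S + (S + S) = -4*S + 2*S = -2*S)
(s(5) + (-1 - 17)*(-1 + (-10 - 1*(-5))))² = (-2*5 + (-1 - 17)*(-1 + (-10 - 1*(-5))))² = (-10 - 18*(-1 + (-10 + 5)))² = (-10 - 18*(-1 - 5))² = (-10 - 18*(-6))² = (-10 + 108)² = 98² = 9604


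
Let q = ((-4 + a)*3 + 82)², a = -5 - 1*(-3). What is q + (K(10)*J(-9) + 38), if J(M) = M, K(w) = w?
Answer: 4044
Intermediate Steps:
a = -2 (a = -5 + 3 = -2)
q = 4096 (q = ((-4 - 2)*3 + 82)² = (-6*3 + 82)² = (-18 + 82)² = 64² = 4096)
q + (K(10)*J(-9) + 38) = 4096 + (10*(-9) + 38) = 4096 + (-90 + 38) = 4096 - 52 = 4044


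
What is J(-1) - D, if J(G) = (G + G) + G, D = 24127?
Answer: -24130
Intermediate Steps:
J(G) = 3*G (J(G) = 2*G + G = 3*G)
J(-1) - D = 3*(-1) - 1*24127 = -3 - 24127 = -24130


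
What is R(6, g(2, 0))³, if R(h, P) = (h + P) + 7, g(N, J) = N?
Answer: 3375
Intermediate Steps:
R(h, P) = 7 + P + h (R(h, P) = (P + h) + 7 = 7 + P + h)
R(6, g(2, 0))³ = (7 + 2 + 6)³ = 15³ = 3375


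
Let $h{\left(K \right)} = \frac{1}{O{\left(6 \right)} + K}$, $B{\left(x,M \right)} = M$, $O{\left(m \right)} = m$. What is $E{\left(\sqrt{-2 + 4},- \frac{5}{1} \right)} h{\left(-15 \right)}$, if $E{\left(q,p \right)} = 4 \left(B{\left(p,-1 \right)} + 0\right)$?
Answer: $\frac{4}{9} \approx 0.44444$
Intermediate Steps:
$E{\left(q,p \right)} = -4$ ($E{\left(q,p \right)} = 4 \left(-1 + 0\right) = 4 \left(-1\right) = -4$)
$h{\left(K \right)} = \frac{1}{6 + K}$
$E{\left(\sqrt{-2 + 4},- \frac{5}{1} \right)} h{\left(-15 \right)} = - \frac{4}{6 - 15} = - \frac{4}{-9} = \left(-4\right) \left(- \frac{1}{9}\right) = \frac{4}{9}$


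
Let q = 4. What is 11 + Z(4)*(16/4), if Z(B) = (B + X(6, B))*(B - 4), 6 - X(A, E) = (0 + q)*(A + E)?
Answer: 11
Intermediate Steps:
X(A, E) = 6 - 4*A - 4*E (X(A, E) = 6 - (0 + 4)*(A + E) = 6 - 4*(A + E) = 6 - (4*A + 4*E) = 6 + (-4*A - 4*E) = 6 - 4*A - 4*E)
Z(B) = (-18 - 3*B)*(-4 + B) (Z(B) = (B + (6 - 4*6 - 4*B))*(B - 4) = (B + (6 - 24 - 4*B))*(-4 + B) = (B + (-18 - 4*B))*(-4 + B) = (-18 - 3*B)*(-4 + B))
11 + Z(4)*(16/4) = 11 + (72 - 6*4 - 3*4²)*(16/4) = 11 + (72 - 24 - 3*16)*(16*(¼)) = 11 + (72 - 24 - 48)*4 = 11 + 0*4 = 11 + 0 = 11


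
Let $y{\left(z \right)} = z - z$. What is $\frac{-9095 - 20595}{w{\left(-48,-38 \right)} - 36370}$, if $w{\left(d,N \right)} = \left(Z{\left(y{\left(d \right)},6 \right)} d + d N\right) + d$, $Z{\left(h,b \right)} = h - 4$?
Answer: $\frac{14845}{17201} \approx 0.86303$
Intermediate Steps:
$y{\left(z \right)} = 0$
$Z{\left(h,b \right)} = -4 + h$
$w{\left(d,N \right)} = - 3 d + N d$ ($w{\left(d,N \right)} = \left(\left(-4 + 0\right) d + d N\right) + d = \left(- 4 d + N d\right) + d = - 3 d + N d$)
$\frac{-9095 - 20595}{w{\left(-48,-38 \right)} - 36370} = \frac{-9095 - 20595}{- 48 \left(-3 - 38\right) - 36370} = - \frac{29690}{\left(-48\right) \left(-41\right) - 36370} = - \frac{29690}{1968 - 36370} = - \frac{29690}{-34402} = \left(-29690\right) \left(- \frac{1}{34402}\right) = \frac{14845}{17201}$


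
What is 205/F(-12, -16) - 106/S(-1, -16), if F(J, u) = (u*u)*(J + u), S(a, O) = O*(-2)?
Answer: -23949/7168 ≈ -3.3411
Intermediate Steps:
S(a, O) = -2*O
F(J, u) = u**2*(J + u)
205/F(-12, -16) - 106/S(-1, -16) = 205/(((-16)**2*(-12 - 16))) - 106/((-2*(-16))) = 205/((256*(-28))) - 106/32 = 205/(-7168) - 106*1/32 = 205*(-1/7168) - 53/16 = -205/7168 - 53/16 = -23949/7168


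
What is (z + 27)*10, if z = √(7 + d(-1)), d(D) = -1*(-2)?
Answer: 300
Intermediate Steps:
d(D) = 2
z = 3 (z = √(7 + 2) = √9 = 3)
(z + 27)*10 = (3 + 27)*10 = 30*10 = 300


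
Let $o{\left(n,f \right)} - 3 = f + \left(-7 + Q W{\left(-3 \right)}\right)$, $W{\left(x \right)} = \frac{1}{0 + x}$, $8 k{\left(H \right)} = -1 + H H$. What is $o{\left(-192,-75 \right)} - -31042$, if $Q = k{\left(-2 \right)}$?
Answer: $\frac{247703}{8} \approx 30963.0$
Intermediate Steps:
$k{\left(H \right)} = - \frac{1}{8} + \frac{H^{2}}{8}$ ($k{\left(H \right)} = \frac{-1 + H H}{8} = \frac{-1 + H^{2}}{8} = - \frac{1}{8} + \frac{H^{2}}{8}$)
$Q = \frac{3}{8}$ ($Q = - \frac{1}{8} + \frac{\left(-2\right)^{2}}{8} = - \frac{1}{8} + \frac{1}{8} \cdot 4 = - \frac{1}{8} + \frac{1}{2} = \frac{3}{8} \approx 0.375$)
$W{\left(x \right)} = \frac{1}{x}$
$o{\left(n,f \right)} = - \frac{33}{8} + f$ ($o{\left(n,f \right)} = 3 - \left(7 + \frac{1}{8} - f\right) = 3 + \left(f + \left(-7 + \frac{3}{8} \left(- \frac{1}{3}\right)\right)\right) = 3 + \left(f - \frac{57}{8}\right) = 3 + \left(- \frac{57}{8} + f\right) = - \frac{33}{8} + f$)
$o{\left(-192,-75 \right)} - -31042 = \left(- \frac{33}{8} - 75\right) - -31042 = - \frac{633}{8} + 31042 = \frac{247703}{8}$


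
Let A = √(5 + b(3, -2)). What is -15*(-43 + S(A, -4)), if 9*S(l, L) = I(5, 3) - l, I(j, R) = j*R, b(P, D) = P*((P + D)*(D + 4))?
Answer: 620 + 5*√11/3 ≈ 625.53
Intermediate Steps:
b(P, D) = P*(4 + D)*(D + P) (b(P, D) = P*((D + P)*(4 + D)) = P*((4 + D)*(D + P)) = P*(4 + D)*(D + P))
A = √11 (A = √(5 + 3*((-2)² + 4*(-2) + 4*3 - 2*3)) = √(5 + 3*(4 - 8 + 12 - 6)) = √(5 + 3*2) = √(5 + 6) = √11 ≈ 3.3166)
I(j, R) = R*j
S(l, L) = 5/3 - l/9 (S(l, L) = (3*5 - l)/9 = (15 - l)/9 = 5/3 - l/9)
-15*(-43 + S(A, -4)) = -15*(-43 + (5/3 - √11/9)) = -15*(-124/3 - √11/9) = 620 + 5*√11/3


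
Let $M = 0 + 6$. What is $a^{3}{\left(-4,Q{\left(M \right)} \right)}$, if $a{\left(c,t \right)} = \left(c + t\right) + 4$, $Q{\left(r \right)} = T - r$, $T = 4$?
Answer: $-8$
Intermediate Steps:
$M = 6$
$Q{\left(r \right)} = 4 - r$
$a{\left(c,t \right)} = 4 + c + t$
$a^{3}{\left(-4,Q{\left(M \right)} \right)} = \left(4 - 4 + \left(4 - 6\right)\right)^{3} = \left(4 - 4 - 2\right)^{3} = \left(-2\right)^{3} = -8$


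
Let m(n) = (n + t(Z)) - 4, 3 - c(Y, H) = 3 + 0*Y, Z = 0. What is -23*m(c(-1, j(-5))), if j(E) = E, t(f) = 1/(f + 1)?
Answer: 69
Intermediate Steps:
t(f) = 1/(1 + f)
c(Y, H) = 0 (c(Y, H) = 3 - (3 + 0*Y) = 3 - (3 + 0) = 3 - 1*3 = 3 - 3 = 0)
m(n) = -3 + n (m(n) = (n + 1/(1 + 0)) - 4 = (n + 1/1) - 4 = (n + 1) - 4 = (1 + n) - 4 = -3 + n)
-23*m(c(-1, j(-5))) = -23*(-3 + 0) = -23*(-3) = 69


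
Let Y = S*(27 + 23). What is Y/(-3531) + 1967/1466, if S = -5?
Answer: 7311977/5176446 ≈ 1.4125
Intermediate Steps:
Y = -250 (Y = -5*(27 + 23) = -5*50 = -250)
Y/(-3531) + 1967/1466 = -250/(-3531) + 1967/1466 = -250*(-1/3531) + 1967*(1/1466) = 250/3531 + 1967/1466 = 7311977/5176446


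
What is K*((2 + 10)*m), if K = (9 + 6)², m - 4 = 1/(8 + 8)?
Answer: 43875/4 ≈ 10969.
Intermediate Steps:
m = 65/16 (m = 4 + 1/(8 + 8) = 4 + 1/16 = 65/16 ≈ 4.0625)
K = 225 (K = 15² = 225)
K*((2 + 10)*m) = 225*((2 + 10)*(65/16)) = 225*(12*(65/16)) = 225*(195/4) = 43875/4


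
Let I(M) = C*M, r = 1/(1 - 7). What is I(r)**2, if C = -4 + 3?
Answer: 1/36 ≈ 0.027778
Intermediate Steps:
C = -1
r = -1/6 (r = 1/(-6) = -1/6 ≈ -0.16667)
I(M) = -M
I(r)**2 = (-1*(-1/6))**2 = (1/6)**2 = 1/36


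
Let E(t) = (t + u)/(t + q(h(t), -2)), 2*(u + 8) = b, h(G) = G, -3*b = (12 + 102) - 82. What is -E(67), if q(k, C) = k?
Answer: -161/402 ≈ -0.40050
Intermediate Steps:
b = -32/3 (b = -((12 + 102) - 82)/3 = -(114 - 82)/3 = -⅓*32 = -32/3 ≈ -10.667)
u = -40/3 (u = -8 + (½)*(-32/3) = -8 - 16/3 = -40/3 ≈ -13.333)
E(t) = (-40/3 + t)/(2*t) (E(t) = (t - 40/3)/(t + t) = (-40/3 + t)/((2*t)) = (-40/3 + t)*(1/(2*t)) = (-40/3 + t)/(2*t))
-E(67) = -(-40 + 3*67)/(6*67) = -(-40 + 201)/(6*67) = -161/(6*67) = -1*161/402 = -161/402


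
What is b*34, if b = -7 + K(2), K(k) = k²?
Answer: -102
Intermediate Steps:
b = -3 (b = -7 + 2² = -7 + 4 = -3)
b*34 = -3*34 = -102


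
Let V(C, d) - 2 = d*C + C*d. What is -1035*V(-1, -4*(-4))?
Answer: 31050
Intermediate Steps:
V(C, d) = 2 + 2*C*d (V(C, d) = 2 + (d*C + C*d) = 2 + (C*d + C*d) = 2 + 2*C*d)
-1035*V(-1, -4*(-4)) = -1035*(2 + 2*(-1)*(-4*(-4))) = -1035*(2 + 2*(-1)*16) = -1035*(2 - 32) = -1035*(-30) = 31050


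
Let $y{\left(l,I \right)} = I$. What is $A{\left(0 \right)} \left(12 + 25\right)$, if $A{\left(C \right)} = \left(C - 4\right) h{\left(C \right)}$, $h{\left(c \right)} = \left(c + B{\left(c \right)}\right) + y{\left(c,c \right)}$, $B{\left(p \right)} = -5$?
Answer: $740$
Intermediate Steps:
$h{\left(c \right)} = -5 + 2 c$ ($h{\left(c \right)} = \left(c - 5\right) + c = \left(-5 + c\right) + c = -5 + 2 c$)
$A{\left(C \right)} = \left(-5 + 2 C\right) \left(-4 + C\right)$ ($A{\left(C \right)} = \left(C - 4\right) \left(-5 + 2 C\right) = \left(-4 + C\right) \left(-5 + 2 C\right) = \left(-5 + 2 C\right) \left(-4 + C\right)$)
$A{\left(0 \right)} \left(12 + 25\right) = \left(-5 + 2 \cdot 0\right) \left(-4 + 0\right) \left(12 + 25\right) = \left(-5 + 0\right) \left(-4\right) 37 = \left(-5\right) \left(-4\right) 37 = 20 \cdot 37 = 740$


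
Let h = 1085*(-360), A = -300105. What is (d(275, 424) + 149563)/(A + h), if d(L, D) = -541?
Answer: -16558/76745 ≈ -0.21575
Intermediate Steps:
h = -390600
(d(275, 424) + 149563)/(A + h) = (-541 + 149563)/(-300105 - 390600) = 149022/(-690705) = 149022*(-1/690705) = -16558/76745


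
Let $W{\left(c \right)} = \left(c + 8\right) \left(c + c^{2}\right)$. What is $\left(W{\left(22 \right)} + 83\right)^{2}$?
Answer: $232959169$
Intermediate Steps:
$W{\left(c \right)} = \left(8 + c\right) \left(c + c^{2}\right)$
$\left(W{\left(22 \right)} + 83\right)^{2} = \left(22 \left(8 + 22^{2} + 9 \cdot 22\right) + 83\right)^{2} = \left(22 \left(8 + 484 + 198\right) + 83\right)^{2} = \left(22 \cdot 690 + 83\right)^{2} = \left(15180 + 83\right)^{2} = 15263^{2} = 232959169$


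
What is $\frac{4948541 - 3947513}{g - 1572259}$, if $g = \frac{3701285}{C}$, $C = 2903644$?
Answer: $- \frac{2906628946032}{4565276710511} \approx -0.63668$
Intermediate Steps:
$g = \frac{3701285}{2903644} \approx 1.2747$
$\frac{4948541 - 3947513}{g - 1572259} = \frac{4948541 - 3947513}{\frac{3701285}{2903644} - 1572259} = \frac{1001028}{- \frac{4565276710511}{2903644}} = 1001028 \left(- \frac{2903644}{4565276710511}\right) = - \frac{2906628946032}{4565276710511}$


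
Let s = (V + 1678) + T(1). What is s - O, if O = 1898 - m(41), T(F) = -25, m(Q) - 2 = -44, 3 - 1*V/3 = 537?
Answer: -1889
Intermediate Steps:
V = -1602 (V = 9 - 3*537 = 9 - 1611 = -1602)
m(Q) = -42 (m(Q) = 2 - 44 = -42)
O = 1940 (O = 1898 - 1*(-42) = 1898 + 42 = 1940)
s = 51 (s = (-1602 + 1678) - 25 = 76 - 25 = 51)
s - O = 51 - 1*1940 = 51 - 1940 = -1889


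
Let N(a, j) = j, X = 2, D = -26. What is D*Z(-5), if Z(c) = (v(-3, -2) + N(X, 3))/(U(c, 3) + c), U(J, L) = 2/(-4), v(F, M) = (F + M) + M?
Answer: -208/11 ≈ -18.909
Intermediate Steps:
v(F, M) = F + 2*M
U(J, L) = -½ (U(J, L) = 2*(-¼) = -½)
Z(c) = -4/(-½ + c) (Z(c) = ((-3 + 2*(-2)) + 3)/(-½ + c) = ((-3 - 4) + 3)/(-½ + c) = (-7 + 3)/(-½ + c) = -4/(-½ + c))
D*Z(-5) = -(-208)/(-1 + 2*(-5)) = -(-208)/(-1 - 10) = -(-208)/(-11) = -(-208)*(-1)/11 = -26*8/11 = -208/11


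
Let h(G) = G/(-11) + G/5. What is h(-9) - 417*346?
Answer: -7935564/55 ≈ -1.4428e+5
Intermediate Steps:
h(G) = 6*G/55 (h(G) = G*(-1/11) + G*(⅕) = -G/11 + G/5 = 6*G/55)
h(-9) - 417*346 = (6/55)*(-9) - 417*346 = -54/55 - 144282 = -7935564/55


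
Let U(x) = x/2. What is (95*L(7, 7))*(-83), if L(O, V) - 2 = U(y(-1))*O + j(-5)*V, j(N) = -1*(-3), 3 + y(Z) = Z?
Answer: -70965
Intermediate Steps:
y(Z) = -3 + Z
U(x) = x/2 (U(x) = x*(1/2) = x/2)
j(N) = 3
L(O, V) = 2 - 2*O + 3*V (L(O, V) = 2 + (((-3 - 1)/2)*O + 3*V) = 2 + (((1/2)*(-4))*O + 3*V) = 2 + (-2*O + 3*V) = 2 - 2*O + 3*V)
(95*L(7, 7))*(-83) = (95*(2 - 2*7 + 3*7))*(-83) = (95*(2 - 14 + 21))*(-83) = (95*9)*(-83) = 855*(-83) = -70965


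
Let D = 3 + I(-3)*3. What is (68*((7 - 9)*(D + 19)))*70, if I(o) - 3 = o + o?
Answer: -123760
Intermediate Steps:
I(o) = 3 + 2*o (I(o) = 3 + (o + o) = 3 + 2*o)
D = -6 (D = 3 + (3 + 2*(-3))*3 = 3 + (3 - 6)*3 = 3 - 3*3 = 3 - 9 = -6)
(68*((7 - 9)*(D + 19)))*70 = (68*((7 - 9)*(-6 + 19)))*70 = (68*(-2*13))*70 = (68*(-26))*70 = -1768*70 = -123760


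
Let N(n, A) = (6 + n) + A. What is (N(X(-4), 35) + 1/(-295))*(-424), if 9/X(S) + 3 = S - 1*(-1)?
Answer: -4940236/295 ≈ -16747.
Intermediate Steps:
X(S) = 9/(-2 + S) (X(S) = 9/(-3 + (S - 1*(-1))) = 9/(-3 + (S + 1)) = 9/(-3 + (1 + S)) = 9/(-2 + S))
N(n, A) = 6 + A + n
(N(X(-4), 35) + 1/(-295))*(-424) = ((6 + 35 + 9/(-2 - 4)) + 1/(-295))*(-424) = ((6 + 35 + 9/(-6)) - 1/295)*(-424) = ((6 + 35 + 9*(-⅙)) - 1/295)*(-424) = ((6 + 35 - 3/2) - 1/295)*(-424) = (79/2 - 1/295)*(-424) = (23303/590)*(-424) = -4940236/295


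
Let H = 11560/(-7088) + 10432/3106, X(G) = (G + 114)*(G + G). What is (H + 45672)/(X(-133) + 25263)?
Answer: 62845131067/41714918686 ≈ 1.5065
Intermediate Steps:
X(G) = 2*G*(114 + G) (X(G) = (114 + G)*(2*G) = 2*G*(114 + G))
H = 2377291/1375958 (H = 11560*(-1/7088) + 10432*(1/3106) = -1445/886 + 5216/1553 = 2377291/1375958 ≈ 1.7277)
(H + 45672)/(X(-133) + 25263) = (2377291/1375958 + 45672)/(2*(-133)*(114 - 133) + 25263) = 62845131067/(1375958*(2*(-133)*(-19) + 25263)) = 62845131067/(1375958*(5054 + 25263)) = (62845131067/1375958)/30317 = (62845131067/1375958)*(1/30317) = 62845131067/41714918686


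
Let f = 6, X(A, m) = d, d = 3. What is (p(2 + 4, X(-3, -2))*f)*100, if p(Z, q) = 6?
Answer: 3600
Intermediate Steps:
X(A, m) = 3
(p(2 + 4, X(-3, -2))*f)*100 = (6*6)*100 = 36*100 = 3600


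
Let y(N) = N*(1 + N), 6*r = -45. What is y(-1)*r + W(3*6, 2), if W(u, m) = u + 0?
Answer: 18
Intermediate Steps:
r = -15/2 (r = (1/6)*(-45) = -15/2 ≈ -7.5000)
W(u, m) = u
y(-1)*r + W(3*6, 2) = -(1 - 1)*(-15/2) + 3*6 = -1*0*(-15/2) + 18 = 0*(-15/2) + 18 = 0 + 18 = 18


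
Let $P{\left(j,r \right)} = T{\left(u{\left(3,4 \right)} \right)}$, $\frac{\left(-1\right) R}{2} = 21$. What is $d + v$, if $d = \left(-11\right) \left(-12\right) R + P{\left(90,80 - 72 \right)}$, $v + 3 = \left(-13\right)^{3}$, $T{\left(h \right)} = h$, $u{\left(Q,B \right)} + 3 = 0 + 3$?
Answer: $-7744$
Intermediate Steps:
$u{\left(Q,B \right)} = 0$ ($u{\left(Q,B \right)} = -3 + \left(0 + 3\right) = -3 + 3 = 0$)
$R = -42$ ($R = \left(-2\right) 21 = -42$)
$P{\left(j,r \right)} = 0$
$v = -2200$ ($v = -3 + \left(-13\right)^{3} = -3 - 2197 = -2200$)
$d = -5544$ ($d = \left(-11\right) \left(-12\right) \left(-42\right) + 0 = 132 \left(-42\right) + 0 = -5544 + 0 = -5544$)
$d + v = -5544 - 2200 = -7744$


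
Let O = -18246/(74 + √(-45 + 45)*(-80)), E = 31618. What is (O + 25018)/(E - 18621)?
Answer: 916543/480889 ≈ 1.9059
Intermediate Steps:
O = -9123/37 (O = -18246/(74 + √0*(-80)) = -18246/(74 + 0*(-80)) = -18246/(74 + 0) = -18246/74 = -18246*1/74 = -9123/37 ≈ -246.57)
(O + 25018)/(E - 18621) = (-9123/37 + 25018)/(31618 - 18621) = (916543/37)/12997 = (916543/37)*(1/12997) = 916543/480889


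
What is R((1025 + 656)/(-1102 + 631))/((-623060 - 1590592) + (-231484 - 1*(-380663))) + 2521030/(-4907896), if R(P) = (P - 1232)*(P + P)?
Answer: -14197508932151003/27411482269628604 ≈ -0.51794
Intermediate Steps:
R(P) = 2*P*(-1232 + P) (R(P) = (-1232 + P)*(2*P) = 2*P*(-1232 + P))
R((1025 + 656)/(-1102 + 631))/((-623060 - 1590592) + (-231484 - 1*(-380663))) + 2521030/(-4907896) = (2*((1025 + 656)/(-1102 + 631))*(-1232 + (1025 + 656)/(-1102 + 631)))/((-623060 - 1590592) + (-231484 - 1*(-380663))) + 2521030/(-4907896) = (2*(1681/(-471))*(-1232 + 1681/(-471)))/(-2213652 + (-231484 + 380663)) + 2521030*(-1/4907896) = (2*(1681*(-1/471))*(-1232 + 1681*(-1/471)))/(-2213652 + 149179) - 1260515/2453948 = (2*(-1681/471)*(-1232 - 1681/471))/(-2064473) - 1260515/2453948 = (2*(-1681/471)*(-581953/471))*(-1/2064473) - 1260515/2453948 = (1956525986/221841)*(-1/2064473) - 1260515/2453948 = -47720146/11170359873 - 1260515/2453948 = -14197508932151003/27411482269628604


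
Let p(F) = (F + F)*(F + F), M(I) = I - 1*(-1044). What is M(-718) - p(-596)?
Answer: -1420538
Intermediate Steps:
M(I) = 1044 + I (M(I) = I + 1044 = 1044 + I)
p(F) = 4*F² (p(F) = (2*F)*(2*F) = 4*F²)
M(-718) - p(-596) = (1044 - 718) - 4*(-596)² = 326 - 4*355216 = 326 - 1*1420864 = 326 - 1420864 = -1420538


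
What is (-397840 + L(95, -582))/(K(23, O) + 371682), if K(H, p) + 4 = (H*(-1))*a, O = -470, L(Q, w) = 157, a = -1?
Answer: -36153/33791 ≈ -1.0699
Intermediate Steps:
K(H, p) = -4 + H (K(H, p) = -4 + (H*(-1))*(-1) = -4 - H*(-1) = -4 + H)
(-397840 + L(95, -582))/(K(23, O) + 371682) = (-397840 + 157)/((-4 + 23) + 371682) = -397683/(19 + 371682) = -397683/371701 = -397683*1/371701 = -36153/33791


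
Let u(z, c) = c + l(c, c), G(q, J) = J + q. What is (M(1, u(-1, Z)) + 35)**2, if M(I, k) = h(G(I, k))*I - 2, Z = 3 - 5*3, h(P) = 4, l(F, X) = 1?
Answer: 1369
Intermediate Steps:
Z = -12 (Z = 3 - 15 = -12)
u(z, c) = 1 + c (u(z, c) = c + 1 = 1 + c)
M(I, k) = -2 + 4*I (M(I, k) = 4*I - 2 = -2 + 4*I)
(M(1, u(-1, Z)) + 35)**2 = ((-2 + 4*1) + 35)**2 = ((-2 + 4) + 35)**2 = (2 + 35)**2 = 37**2 = 1369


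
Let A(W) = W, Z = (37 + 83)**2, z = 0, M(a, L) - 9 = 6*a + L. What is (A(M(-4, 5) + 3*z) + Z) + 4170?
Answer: 18560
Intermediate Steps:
M(a, L) = 9 + L + 6*a (M(a, L) = 9 + (6*a + L) = 9 + (L + 6*a) = 9 + L + 6*a)
Z = 14400 (Z = 120**2 = 14400)
(A(M(-4, 5) + 3*z) + Z) + 4170 = (((9 + 5 + 6*(-4)) + 3*0) + 14400) + 4170 = (((9 + 5 - 24) + 0) + 14400) + 4170 = ((-10 + 0) + 14400) + 4170 = (-10 + 14400) + 4170 = 14390 + 4170 = 18560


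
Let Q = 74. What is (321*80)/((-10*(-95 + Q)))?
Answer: 856/7 ≈ 122.29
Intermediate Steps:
(321*80)/((-10*(-95 + Q))) = (321*80)/((-10*(-95 + 74))) = 25680/((-10*(-21))) = 25680/210 = 25680*(1/210) = 856/7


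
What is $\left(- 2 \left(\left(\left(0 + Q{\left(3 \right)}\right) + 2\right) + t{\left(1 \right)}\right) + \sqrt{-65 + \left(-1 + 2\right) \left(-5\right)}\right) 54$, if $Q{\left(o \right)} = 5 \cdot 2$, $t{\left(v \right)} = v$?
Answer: $-1404 + 54 i \sqrt{70} \approx -1404.0 + 451.8 i$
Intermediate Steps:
$Q{\left(o \right)} = 10$
$\left(- 2 \left(\left(\left(0 + Q{\left(3 \right)}\right) + 2\right) + t{\left(1 \right)}\right) + \sqrt{-65 + \left(-1 + 2\right) \left(-5\right)}\right) 54 = \left(- 2 \left(\left(\left(0 + 10\right) + 2\right) + 1\right) + \sqrt{-65 + \left(-1 + 2\right) \left(-5\right)}\right) 54 = \left(- 2 \left(\left(10 + 2\right) + 1\right) + \sqrt{-65 + 1 \left(-5\right)}\right) 54 = \left(- 2 \left(12 + 1\right) + \sqrt{-65 - 5}\right) 54 = \left(\left(-2\right) 13 + \sqrt{-70}\right) 54 = \left(-26 + i \sqrt{70}\right) 54 = -1404 + 54 i \sqrt{70}$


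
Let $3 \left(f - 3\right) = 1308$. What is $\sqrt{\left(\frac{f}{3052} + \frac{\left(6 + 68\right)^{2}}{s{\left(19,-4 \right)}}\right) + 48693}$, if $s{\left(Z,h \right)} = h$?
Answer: $\frac{9 \sqrt{1360525901}}{1526} \approx 217.54$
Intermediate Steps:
$f = 439$ ($f = 3 + \frac{1}{3} \cdot 1308 = 3 + 436 = 439$)
$\sqrt{\left(\frac{f}{3052} + \frac{\left(6 + 68\right)^{2}}{s{\left(19,-4 \right)}}\right) + 48693} = \sqrt{\left(\frac{439}{3052} + \frac{\left(6 + 68\right)^{2}}{-4}\right) + 48693} = \sqrt{\left(439 \cdot \frac{1}{3052} + 74^{2} \left(- \frac{1}{4}\right)\right) + 48693} = \sqrt{\left(\frac{439}{3052} + 5476 \left(- \frac{1}{4}\right)\right) + 48693} = \sqrt{\left(\frac{439}{3052} - 1369\right) + 48693} = \sqrt{- \frac{4177749}{3052} + 48693} = \sqrt{\frac{144433287}{3052}} = \frac{9 \sqrt{1360525901}}{1526}$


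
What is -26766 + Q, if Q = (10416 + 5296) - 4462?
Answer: -15516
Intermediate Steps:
Q = 11250 (Q = 15712 - 4462 = 11250)
-26766 + Q = -26766 + 11250 = -15516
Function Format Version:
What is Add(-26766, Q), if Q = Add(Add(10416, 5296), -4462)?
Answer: -15516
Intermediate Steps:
Q = 11250 (Q = Add(15712, -4462) = 11250)
Add(-26766, Q) = Add(-26766, 11250) = -15516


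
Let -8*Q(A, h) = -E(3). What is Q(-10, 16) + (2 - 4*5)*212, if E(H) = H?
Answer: -30525/8 ≈ -3815.6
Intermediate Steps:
Q(A, h) = 3/8 (Q(A, h) = -(-1)*3/8 = -⅛*(-3) = 3/8)
Q(-10, 16) + (2 - 4*5)*212 = 3/8 + (2 - 4*5)*212 = 3/8 + (2 - 20)*212 = 3/8 - 18*212 = 3/8 - 3816 = -30525/8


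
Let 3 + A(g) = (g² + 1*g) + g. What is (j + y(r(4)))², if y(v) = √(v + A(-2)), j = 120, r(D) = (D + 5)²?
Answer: (120 + √78)² ≈ 16598.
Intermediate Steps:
r(D) = (5 + D)²
A(g) = -3 + g² + 2*g (A(g) = -3 + ((g² + 1*g) + g) = -3 + ((g² + g) + g) = -3 + ((g + g²) + g) = -3 + (g² + 2*g) = -3 + g² + 2*g)
y(v) = √(-3 + v) (y(v) = √(v + (-3 + (-2)² + 2*(-2))) = √(v + (-3 + 4 - 4)) = √(v - 3) = √(-3 + v))
(j + y(r(4)))² = (120 + √(-3 + (5 + 4)²))² = (120 + √(-3 + 9²))² = (120 + √(-3 + 81))² = (120 + √78)²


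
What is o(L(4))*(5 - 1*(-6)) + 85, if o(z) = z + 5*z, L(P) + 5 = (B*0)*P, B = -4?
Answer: -245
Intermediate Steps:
L(P) = -5 (L(P) = -5 + (-4*0)*P = -5 + 0*P = -5 + 0 = -5)
o(z) = 6*z
o(L(4))*(5 - 1*(-6)) + 85 = (6*(-5))*(5 - 1*(-6)) + 85 = -30*(5 + 6) + 85 = -30*11 + 85 = -330 + 85 = -245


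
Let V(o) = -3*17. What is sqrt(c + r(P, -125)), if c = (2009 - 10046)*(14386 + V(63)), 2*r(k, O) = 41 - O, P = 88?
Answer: 2*I*sqrt(28802578) ≈ 10734.0*I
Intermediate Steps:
V(o) = -51
r(k, O) = 41/2 - O/2 (r(k, O) = (41 - O)/2 = 41/2 - O/2)
c = -115210395 (c = (2009 - 10046)*(14386 - 51) = -8037*14335 = -115210395)
sqrt(c + r(P, -125)) = sqrt(-115210395 + (41/2 - 1/2*(-125))) = sqrt(-115210395 + (41/2 + 125/2)) = sqrt(-115210395 + 83) = sqrt(-115210312) = 2*I*sqrt(28802578)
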